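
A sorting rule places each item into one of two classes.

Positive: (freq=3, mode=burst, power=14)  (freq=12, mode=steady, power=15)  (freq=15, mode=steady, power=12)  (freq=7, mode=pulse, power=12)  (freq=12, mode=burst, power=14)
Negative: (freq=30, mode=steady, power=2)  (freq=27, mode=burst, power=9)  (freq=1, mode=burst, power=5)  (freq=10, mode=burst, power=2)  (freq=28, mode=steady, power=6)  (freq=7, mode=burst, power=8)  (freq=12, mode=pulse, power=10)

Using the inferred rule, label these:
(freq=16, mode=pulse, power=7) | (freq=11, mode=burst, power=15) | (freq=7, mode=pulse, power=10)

Negative, Positive, Negative

All 'Positive' examples share one property — power ≥ 12 — and every 'Negative' example lacks it.
(freq=16, mode=pulse, power=7) → power = 7 → Negative.
(freq=11, mode=burst, power=15) → power = 15 → Positive.
(freq=7, mode=pulse, power=10) → power = 10 → Negative.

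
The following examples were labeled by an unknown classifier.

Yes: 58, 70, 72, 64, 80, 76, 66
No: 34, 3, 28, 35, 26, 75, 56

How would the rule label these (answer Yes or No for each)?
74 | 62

Yes, Yes

The rule appears to be: even AND at least 58.
74: 74 is even, 74 ≥ 58 — fits, so Yes.
62: 62 is even, 62 ≥ 58 — fits, so Yes.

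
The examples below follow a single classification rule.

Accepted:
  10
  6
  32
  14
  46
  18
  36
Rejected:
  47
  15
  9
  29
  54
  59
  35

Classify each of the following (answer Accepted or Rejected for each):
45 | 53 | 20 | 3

Rejected, Rejected, Accepted, Rejected

The rule appears to be: even AND at most 46.
45 — 45 is odd, 45 ≤ 46, hence Rejected. 53 — 53 is odd, 53 > 46, hence Rejected. 20 — 20 is even, 20 ≤ 46, hence Accepted. 3 — 3 is odd, 3 ≤ 46, hence Rejected.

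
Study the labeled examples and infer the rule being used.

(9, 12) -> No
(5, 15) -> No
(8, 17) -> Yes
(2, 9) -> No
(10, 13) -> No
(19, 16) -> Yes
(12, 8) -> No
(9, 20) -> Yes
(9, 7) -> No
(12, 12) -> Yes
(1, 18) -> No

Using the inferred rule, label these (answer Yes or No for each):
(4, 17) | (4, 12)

No, No

The common property of the 'Yes' items is: sum ≥ 24. No 'No' item has it.
(4, 17): 4+17 = 21, doesn't match → No.
(4, 12): 4+12 = 16, doesn't match → No.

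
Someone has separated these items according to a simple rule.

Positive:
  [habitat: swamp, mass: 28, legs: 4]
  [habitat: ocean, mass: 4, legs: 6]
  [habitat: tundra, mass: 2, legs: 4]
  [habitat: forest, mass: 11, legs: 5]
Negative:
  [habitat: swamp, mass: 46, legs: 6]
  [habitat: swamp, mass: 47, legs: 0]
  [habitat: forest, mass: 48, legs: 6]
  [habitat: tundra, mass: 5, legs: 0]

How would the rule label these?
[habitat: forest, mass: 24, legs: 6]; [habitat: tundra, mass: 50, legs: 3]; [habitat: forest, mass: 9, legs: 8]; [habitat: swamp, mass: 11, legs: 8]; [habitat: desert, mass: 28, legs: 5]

Positive, Negative, Positive, Positive, Positive

The classifier is using: mass ≤ 28 AND legs ≥ 4.
[habitat: forest, mass: 24, legs: 6]: Positive (mass = 24, legs = 6). [habitat: tundra, mass: 50, legs: 3]: Negative (mass = 50, legs = 3). [habitat: forest, mass: 9, legs: 8]: Positive (mass = 9, legs = 8). [habitat: swamp, mass: 11, legs: 8]: Positive (mass = 11, legs = 8). [habitat: desert, mass: 28, legs: 5]: Positive (mass = 28, legs = 5).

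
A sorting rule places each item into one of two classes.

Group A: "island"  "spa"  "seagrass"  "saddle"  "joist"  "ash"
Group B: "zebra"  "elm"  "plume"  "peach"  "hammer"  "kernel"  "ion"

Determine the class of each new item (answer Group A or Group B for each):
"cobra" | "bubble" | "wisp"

'Group A' ⟺ contains 's'.
"cobra" → no 's' → Group B.
"bubble" → no 's' → Group B.
"wisp" → has 's' → Group A.

Group B, Group B, Group A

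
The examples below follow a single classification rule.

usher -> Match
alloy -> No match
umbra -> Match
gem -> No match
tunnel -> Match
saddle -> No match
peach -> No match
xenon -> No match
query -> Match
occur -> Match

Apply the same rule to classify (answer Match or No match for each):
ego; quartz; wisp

No match, Match, No match

The common property of the 'Match' items is: contains 'u'. No 'No match' item has it.
ego — no 'u', hence No match. quartz — has 'u', hence Match. wisp — no 'u', hence No match.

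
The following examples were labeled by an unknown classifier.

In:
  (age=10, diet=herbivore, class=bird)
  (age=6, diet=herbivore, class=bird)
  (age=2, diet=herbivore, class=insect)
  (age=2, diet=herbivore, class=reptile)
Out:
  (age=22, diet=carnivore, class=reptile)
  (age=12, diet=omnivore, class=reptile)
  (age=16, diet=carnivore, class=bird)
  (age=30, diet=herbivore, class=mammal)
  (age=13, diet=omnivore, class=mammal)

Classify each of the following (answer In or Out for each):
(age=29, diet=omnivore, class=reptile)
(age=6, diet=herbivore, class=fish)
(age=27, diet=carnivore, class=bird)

The classifier is using: age ≤ 10.

Out, In, Out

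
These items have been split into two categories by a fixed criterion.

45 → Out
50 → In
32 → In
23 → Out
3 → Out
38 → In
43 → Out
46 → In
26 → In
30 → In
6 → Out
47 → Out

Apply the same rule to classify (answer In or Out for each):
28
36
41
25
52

The rule appears to be: even AND at least 23.

In, In, Out, Out, In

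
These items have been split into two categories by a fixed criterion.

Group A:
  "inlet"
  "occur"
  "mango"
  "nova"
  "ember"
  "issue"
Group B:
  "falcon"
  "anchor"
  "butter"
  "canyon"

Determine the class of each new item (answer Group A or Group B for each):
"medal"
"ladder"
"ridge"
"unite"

Group A, Group B, Group A, Group A

Rule: length ≤ 5. This holds for each 'Group A' example and fails for each 'Group B' one.
"medal": Group A (length 5).
"ladder": Group B (length 6).
"ridge": Group A (length 5).
"unite": Group A (length 5).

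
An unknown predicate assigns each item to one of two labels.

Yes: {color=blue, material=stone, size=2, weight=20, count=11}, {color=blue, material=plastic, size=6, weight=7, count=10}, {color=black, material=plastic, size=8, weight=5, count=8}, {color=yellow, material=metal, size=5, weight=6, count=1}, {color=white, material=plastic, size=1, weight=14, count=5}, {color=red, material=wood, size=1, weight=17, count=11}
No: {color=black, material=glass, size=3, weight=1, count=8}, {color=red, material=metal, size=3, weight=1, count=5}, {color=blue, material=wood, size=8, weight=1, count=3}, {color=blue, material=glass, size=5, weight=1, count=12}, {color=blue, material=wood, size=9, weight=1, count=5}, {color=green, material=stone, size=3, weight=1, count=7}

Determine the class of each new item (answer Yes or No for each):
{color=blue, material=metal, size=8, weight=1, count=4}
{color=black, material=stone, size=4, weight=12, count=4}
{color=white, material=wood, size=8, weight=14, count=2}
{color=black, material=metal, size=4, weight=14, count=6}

No, Yes, Yes, Yes

Every 'Yes' example satisfies: weight ≥ 5. None of the 'No' examples do.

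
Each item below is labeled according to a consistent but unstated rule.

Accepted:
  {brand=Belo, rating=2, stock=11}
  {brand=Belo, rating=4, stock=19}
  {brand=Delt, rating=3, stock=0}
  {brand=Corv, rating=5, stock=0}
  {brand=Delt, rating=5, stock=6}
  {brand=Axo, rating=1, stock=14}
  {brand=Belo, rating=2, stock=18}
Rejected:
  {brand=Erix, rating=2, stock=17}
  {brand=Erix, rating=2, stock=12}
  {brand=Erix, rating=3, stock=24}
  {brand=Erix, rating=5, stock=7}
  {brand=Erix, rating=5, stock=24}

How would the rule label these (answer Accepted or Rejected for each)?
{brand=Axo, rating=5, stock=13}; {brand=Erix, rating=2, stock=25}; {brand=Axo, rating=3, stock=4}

Accepted, Rejected, Accepted

One predicate separates the groups cleanly: brand is not Erix.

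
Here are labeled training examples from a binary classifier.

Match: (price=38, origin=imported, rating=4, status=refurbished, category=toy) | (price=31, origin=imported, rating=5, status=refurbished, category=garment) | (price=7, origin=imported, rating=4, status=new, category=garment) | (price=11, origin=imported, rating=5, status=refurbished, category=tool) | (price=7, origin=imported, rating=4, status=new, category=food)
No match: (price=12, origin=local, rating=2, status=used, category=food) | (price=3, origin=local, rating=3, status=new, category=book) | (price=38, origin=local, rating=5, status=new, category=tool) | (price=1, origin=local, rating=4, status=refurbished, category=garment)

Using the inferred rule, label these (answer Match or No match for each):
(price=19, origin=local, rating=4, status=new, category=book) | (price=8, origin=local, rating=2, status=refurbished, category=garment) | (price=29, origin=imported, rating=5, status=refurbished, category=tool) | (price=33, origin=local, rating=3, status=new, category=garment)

One predicate separates the groups cleanly: origin is imported.
(price=19, origin=local, rating=4, status=new, category=book): origin is local — fails this test, so No match.
(price=8, origin=local, rating=2, status=refurbished, category=garment): origin is local — fails this test, so No match.
(price=29, origin=imported, rating=5, status=refurbished, category=tool): origin is imported — qualifies, so Match.
(price=33, origin=local, rating=3, status=new, category=garment): origin is local — fails this test, so No match.

No match, No match, Match, No match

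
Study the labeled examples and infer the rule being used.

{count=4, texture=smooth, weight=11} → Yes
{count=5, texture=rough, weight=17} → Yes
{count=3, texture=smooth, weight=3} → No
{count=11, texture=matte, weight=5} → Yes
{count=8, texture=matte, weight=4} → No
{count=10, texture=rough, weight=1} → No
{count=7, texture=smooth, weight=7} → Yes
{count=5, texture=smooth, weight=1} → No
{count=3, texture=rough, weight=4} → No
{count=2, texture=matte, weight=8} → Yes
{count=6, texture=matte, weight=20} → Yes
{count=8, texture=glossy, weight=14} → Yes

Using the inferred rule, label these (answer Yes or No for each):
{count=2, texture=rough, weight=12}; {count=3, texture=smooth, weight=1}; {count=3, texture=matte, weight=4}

The simplest hypothesis consistent with all the labels is: weight ≥ 5.

Yes, No, No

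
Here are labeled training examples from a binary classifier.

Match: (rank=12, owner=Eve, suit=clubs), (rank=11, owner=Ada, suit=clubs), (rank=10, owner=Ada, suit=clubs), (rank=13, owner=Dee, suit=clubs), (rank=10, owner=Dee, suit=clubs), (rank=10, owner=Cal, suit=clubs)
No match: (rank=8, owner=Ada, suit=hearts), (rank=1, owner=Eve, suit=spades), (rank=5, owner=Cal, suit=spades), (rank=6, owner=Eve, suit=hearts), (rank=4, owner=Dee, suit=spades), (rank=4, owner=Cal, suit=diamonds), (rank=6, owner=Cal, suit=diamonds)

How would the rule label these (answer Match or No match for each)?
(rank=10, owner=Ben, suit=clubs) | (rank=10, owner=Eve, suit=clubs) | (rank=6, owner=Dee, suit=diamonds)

The pattern is that an item is 'Match' exactly when: suit is clubs.
(rank=10, owner=Ben, suit=clubs) → suit is clubs → Match.
(rank=10, owner=Eve, suit=clubs) → suit is clubs → Match.
(rank=6, owner=Dee, suit=diamonds) → suit is diamonds → No match.

Match, Match, No match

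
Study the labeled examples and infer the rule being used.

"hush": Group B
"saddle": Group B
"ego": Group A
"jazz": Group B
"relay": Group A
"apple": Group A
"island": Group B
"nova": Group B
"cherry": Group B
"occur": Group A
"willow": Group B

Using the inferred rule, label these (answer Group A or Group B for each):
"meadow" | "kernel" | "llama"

Group B, Group B, Group A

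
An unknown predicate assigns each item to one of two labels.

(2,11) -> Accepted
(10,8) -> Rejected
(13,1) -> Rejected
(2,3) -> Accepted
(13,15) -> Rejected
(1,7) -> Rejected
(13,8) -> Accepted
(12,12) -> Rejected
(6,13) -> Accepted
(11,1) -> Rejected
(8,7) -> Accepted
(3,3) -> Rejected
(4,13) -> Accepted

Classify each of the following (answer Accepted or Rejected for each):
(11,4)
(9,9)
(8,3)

Rule: sum is odd. This holds for each 'Accepted' example and fails for each 'Rejected' one.
(11,4): 11+4 = 15 — matches, so Accepted. (9,9): 9+9 = 18 — fails this test, so Rejected. (8,3): 8+3 = 11 — matches, so Accepted.

Accepted, Rejected, Accepted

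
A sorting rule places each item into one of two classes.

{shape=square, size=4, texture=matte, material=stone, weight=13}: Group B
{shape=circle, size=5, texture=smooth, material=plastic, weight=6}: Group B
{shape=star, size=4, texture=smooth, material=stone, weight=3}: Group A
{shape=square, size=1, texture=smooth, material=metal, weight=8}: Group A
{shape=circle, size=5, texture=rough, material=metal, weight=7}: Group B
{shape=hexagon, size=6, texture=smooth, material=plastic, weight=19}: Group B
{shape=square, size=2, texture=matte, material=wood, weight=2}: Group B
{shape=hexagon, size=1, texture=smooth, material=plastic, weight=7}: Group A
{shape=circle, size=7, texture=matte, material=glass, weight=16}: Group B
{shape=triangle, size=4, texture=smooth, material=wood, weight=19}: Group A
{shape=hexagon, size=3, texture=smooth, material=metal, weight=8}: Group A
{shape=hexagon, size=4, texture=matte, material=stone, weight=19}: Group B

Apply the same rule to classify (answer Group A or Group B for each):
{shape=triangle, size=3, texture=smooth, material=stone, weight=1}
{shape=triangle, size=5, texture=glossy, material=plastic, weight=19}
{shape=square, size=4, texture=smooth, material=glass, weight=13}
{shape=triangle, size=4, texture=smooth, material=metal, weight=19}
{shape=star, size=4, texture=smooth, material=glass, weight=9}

One predicate separates the groups cleanly: texture is smooth AND size ≤ 4.
{shape=triangle, size=3, texture=smooth, material=stone, weight=1} — texture is smooth, size = 3, hence Group A.
{shape=triangle, size=5, texture=glossy, material=plastic, weight=19} — texture is glossy, size = 5, hence Group B.
{shape=square, size=4, texture=smooth, material=glass, weight=13} — texture is smooth, size = 4, hence Group A.
{shape=triangle, size=4, texture=smooth, material=metal, weight=19} — texture is smooth, size = 4, hence Group A.
{shape=star, size=4, texture=smooth, material=glass, weight=9} — texture is smooth, size = 4, hence Group A.

Group A, Group B, Group A, Group A, Group A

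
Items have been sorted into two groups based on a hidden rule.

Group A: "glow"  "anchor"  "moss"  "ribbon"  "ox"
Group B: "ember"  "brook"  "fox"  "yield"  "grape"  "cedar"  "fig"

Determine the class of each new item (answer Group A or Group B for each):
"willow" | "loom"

Group A, Group A

The distinguishing property — even length — holds for all the 'Group A' cases and none of the 'Group B' cases.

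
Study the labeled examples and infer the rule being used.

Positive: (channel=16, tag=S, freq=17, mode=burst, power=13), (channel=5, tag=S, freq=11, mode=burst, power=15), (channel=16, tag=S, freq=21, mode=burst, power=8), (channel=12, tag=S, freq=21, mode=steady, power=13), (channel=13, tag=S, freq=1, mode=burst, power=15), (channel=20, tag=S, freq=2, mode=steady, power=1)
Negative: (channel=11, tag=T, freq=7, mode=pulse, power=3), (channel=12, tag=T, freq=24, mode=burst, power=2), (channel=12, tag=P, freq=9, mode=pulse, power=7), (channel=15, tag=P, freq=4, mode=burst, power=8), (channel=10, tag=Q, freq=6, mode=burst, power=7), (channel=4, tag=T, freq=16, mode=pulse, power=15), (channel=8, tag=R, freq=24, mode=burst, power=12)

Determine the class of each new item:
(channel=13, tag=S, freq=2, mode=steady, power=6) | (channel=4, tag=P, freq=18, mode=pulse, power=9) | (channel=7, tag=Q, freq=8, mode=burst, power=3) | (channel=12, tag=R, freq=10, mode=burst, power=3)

Comparing the two groups points to one rule — tag is S.

Positive, Negative, Negative, Negative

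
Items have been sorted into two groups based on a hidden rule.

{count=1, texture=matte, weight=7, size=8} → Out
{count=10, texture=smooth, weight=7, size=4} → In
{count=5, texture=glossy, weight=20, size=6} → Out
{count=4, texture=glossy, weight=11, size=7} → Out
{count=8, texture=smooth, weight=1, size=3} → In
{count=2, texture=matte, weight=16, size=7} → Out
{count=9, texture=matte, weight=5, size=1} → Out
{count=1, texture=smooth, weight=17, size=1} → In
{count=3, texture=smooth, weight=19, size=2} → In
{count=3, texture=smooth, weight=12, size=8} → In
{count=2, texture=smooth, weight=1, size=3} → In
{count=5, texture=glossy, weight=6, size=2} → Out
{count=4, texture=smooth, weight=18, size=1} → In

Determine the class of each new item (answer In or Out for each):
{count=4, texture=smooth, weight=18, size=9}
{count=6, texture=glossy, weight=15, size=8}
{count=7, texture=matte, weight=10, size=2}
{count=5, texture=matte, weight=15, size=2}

In, Out, Out, Out

Every 'In' example satisfies: texture is smooth. None of the 'Out' examples do.
{count=4, texture=smooth, weight=18, size=9} → texture is smooth → In. {count=6, texture=glossy, weight=15, size=8} → texture is glossy → Out. {count=7, texture=matte, weight=10, size=2} → texture is matte → Out. {count=5, texture=matte, weight=15, size=2} → texture is matte → Out.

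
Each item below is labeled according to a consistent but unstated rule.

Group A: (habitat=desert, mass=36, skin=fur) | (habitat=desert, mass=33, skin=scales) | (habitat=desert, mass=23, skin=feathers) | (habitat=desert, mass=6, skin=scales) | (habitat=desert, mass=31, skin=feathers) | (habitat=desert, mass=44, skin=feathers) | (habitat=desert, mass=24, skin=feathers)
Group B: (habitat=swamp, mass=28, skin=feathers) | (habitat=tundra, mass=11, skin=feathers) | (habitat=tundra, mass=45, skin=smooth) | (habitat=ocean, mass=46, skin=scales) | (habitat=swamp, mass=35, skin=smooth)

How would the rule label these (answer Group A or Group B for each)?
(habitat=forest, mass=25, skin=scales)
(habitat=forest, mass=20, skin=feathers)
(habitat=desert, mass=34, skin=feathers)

Group B, Group B, Group A

Comparing the two groups points to one rule — habitat is desert.
(habitat=forest, mass=25, skin=scales): habitat is forest, fails the rule → Group B. (habitat=forest, mass=20, skin=feathers): habitat is forest, fails the rule → Group B. (habitat=desert, mass=34, skin=feathers): habitat is desert, qualifies → Group A.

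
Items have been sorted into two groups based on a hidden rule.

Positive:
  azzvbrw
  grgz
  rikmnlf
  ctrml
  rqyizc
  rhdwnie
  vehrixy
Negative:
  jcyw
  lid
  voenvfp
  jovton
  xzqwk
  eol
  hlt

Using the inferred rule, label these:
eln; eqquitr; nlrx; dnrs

Negative, Positive, Positive, Positive

The distinguishing property — contains 'r' — holds for all the 'Positive' cases and none of the 'Negative' cases.
eln: no 'r' — fails the rule, so Negative.
eqquitr: has 'r' — has this property, so Positive.
nlrx: has 'r' — has this property, so Positive.
dnrs: has 'r' — has this property, so Positive.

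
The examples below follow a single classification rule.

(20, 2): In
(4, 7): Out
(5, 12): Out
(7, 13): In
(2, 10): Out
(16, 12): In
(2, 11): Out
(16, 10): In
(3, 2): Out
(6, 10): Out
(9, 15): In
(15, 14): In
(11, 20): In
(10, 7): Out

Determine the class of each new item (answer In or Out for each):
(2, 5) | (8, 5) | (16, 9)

The classifier is using: sum ≥ 20.
Out: (2, 5), since 2+5 = 7. Out: (8, 5), since 8+5 = 13. In: (16, 9), since 16+9 = 25.

Out, Out, In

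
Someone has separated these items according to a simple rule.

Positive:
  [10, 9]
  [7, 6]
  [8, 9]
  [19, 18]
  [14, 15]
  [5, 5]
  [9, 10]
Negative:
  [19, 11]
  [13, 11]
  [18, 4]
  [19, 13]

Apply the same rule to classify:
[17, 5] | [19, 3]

Rule: |first − second| ≤ 1. This holds for each 'Positive' example and fails for each 'Negative' one.
[17, 5]: |17−5| = 12, does not satisfy this → Negative. [19, 3]: |19−3| = 16, does not satisfy this → Negative.

Negative, Negative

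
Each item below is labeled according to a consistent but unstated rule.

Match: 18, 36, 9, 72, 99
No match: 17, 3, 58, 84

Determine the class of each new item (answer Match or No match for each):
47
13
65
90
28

No match, No match, No match, Match, No match

Every 'Match' example satisfies: multiple of 9. None of the 'No match' examples do.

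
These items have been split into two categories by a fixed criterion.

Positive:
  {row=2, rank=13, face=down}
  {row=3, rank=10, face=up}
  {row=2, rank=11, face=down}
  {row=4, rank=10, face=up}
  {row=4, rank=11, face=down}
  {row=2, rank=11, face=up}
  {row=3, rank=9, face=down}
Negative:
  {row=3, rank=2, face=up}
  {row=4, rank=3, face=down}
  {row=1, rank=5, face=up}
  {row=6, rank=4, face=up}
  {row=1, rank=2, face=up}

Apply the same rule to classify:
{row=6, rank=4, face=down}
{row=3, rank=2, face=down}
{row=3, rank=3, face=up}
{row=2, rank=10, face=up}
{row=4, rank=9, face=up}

Negative, Negative, Negative, Positive, Positive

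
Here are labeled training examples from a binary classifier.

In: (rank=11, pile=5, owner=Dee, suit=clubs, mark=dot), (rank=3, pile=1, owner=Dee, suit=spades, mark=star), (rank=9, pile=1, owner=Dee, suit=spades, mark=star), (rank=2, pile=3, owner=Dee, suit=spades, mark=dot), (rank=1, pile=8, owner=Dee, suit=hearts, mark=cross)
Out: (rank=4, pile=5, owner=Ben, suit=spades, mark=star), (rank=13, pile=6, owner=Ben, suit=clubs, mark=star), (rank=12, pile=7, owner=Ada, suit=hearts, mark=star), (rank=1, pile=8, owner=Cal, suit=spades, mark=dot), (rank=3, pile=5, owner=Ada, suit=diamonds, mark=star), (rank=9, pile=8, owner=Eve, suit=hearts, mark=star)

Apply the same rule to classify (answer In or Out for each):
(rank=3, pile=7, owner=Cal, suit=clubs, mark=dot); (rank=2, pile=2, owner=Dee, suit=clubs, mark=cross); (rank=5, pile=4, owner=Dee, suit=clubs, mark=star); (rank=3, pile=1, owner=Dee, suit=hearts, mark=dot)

Rule: owner is Dee. This holds for each 'In' example and fails for each 'Out' one.
(rank=3, pile=7, owner=Cal, suit=clubs, mark=dot): owner is Cal — fails this test, so Out.
(rank=2, pile=2, owner=Dee, suit=clubs, mark=cross): owner is Dee — passes, so In.
(rank=5, pile=4, owner=Dee, suit=clubs, mark=star): owner is Dee — passes, so In.
(rank=3, pile=1, owner=Dee, suit=hearts, mark=dot): owner is Dee — passes, so In.

Out, In, In, In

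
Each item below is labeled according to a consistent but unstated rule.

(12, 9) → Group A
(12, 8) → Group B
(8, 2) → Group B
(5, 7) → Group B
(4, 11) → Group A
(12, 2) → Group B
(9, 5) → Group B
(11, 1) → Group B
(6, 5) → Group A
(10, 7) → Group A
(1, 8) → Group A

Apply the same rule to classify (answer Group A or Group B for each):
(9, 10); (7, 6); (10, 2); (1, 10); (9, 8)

Group A, Group A, Group B, Group A, Group A

The simplest hypothesis consistent with all the labels is: sum is odd.
(9, 10): 9+10 = 19, satisfies this → Group A. (7, 6): 7+6 = 13, satisfies this → Group A. (10, 2): 10+2 = 12, fails this test → Group B. (1, 10): 1+10 = 11, satisfies this → Group A. (9, 8): 9+8 = 17, satisfies this → Group A.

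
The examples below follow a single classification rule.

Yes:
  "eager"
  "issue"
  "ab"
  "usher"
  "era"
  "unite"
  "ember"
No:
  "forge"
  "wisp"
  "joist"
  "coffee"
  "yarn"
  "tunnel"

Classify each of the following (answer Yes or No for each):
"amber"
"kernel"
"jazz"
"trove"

The classifier is using: starts with a vowel.
"amber" — starts with 'a', hence Yes.
"kernel" — starts with 'k', hence No.
"jazz" — starts with 'j', hence No.
"trove" — starts with 't', hence No.

Yes, No, No, No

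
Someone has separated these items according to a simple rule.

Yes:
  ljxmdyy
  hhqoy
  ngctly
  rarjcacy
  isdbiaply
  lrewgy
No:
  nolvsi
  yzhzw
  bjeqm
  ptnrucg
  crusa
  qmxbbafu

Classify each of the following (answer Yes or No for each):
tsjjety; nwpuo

Yes, No

Rule: ends with 'y'. This holds for each 'Yes' example and fails for each 'No' one.
tsjjety: Yes (ends with 'y'). nwpuo: No (ends with 'o').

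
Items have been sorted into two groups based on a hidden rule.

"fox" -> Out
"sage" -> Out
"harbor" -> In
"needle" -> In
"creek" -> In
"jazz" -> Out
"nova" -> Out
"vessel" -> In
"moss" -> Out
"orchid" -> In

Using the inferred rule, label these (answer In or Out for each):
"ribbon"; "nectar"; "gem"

In, In, Out

The classifier is using: length ≥ 5.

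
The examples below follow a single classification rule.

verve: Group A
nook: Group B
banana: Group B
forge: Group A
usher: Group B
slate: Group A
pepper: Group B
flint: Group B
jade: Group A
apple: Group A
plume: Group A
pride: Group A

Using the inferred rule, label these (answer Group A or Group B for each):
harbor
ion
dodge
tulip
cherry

Group B, Group B, Group A, Group B, Group B

The pattern is that an item is 'Group A' exactly when: ends with 'e'.
harbor: ends with 'r', doesn't match → Group B. ion: ends with 'n', doesn't match → Group B. dodge: ends with 'e', qualifies → Group A. tulip: ends with 'p', doesn't match → Group B. cherry: ends with 'y', doesn't match → Group B.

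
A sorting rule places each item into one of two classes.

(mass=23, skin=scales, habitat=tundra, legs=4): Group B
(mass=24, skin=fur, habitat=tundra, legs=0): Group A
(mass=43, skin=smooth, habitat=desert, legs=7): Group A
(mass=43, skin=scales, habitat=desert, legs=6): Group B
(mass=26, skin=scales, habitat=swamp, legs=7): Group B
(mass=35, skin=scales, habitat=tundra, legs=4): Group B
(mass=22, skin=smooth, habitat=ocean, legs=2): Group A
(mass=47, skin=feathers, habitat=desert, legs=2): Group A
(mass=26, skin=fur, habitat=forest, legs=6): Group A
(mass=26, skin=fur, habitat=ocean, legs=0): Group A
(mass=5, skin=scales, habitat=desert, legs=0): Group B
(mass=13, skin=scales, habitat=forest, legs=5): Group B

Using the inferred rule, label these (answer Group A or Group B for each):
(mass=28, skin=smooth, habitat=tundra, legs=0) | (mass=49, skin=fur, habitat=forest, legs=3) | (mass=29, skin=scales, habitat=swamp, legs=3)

Group A, Group A, Group B

The simplest hypothesis consistent with all the labels is: skin is not scales.
(mass=28, skin=smooth, habitat=tundra, legs=0): skin is smooth, matches → Group A. (mass=49, skin=fur, habitat=forest, legs=3): skin is fur, matches → Group A. (mass=29, skin=scales, habitat=swamp, legs=3): skin is scales, does not pass → Group B.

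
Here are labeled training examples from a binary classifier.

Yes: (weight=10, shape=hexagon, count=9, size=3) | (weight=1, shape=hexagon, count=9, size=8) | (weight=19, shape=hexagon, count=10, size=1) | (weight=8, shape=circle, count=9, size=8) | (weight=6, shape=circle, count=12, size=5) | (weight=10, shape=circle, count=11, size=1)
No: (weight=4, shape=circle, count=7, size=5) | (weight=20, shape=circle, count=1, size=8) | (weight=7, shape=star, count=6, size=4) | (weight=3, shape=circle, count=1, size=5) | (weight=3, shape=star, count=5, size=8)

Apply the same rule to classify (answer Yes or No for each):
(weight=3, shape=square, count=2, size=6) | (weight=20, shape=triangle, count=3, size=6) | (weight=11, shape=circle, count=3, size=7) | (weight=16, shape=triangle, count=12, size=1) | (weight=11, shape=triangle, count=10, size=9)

No, No, No, Yes, Yes

The common property of the 'Yes' items is: count ≥ 9. No 'No' item has it.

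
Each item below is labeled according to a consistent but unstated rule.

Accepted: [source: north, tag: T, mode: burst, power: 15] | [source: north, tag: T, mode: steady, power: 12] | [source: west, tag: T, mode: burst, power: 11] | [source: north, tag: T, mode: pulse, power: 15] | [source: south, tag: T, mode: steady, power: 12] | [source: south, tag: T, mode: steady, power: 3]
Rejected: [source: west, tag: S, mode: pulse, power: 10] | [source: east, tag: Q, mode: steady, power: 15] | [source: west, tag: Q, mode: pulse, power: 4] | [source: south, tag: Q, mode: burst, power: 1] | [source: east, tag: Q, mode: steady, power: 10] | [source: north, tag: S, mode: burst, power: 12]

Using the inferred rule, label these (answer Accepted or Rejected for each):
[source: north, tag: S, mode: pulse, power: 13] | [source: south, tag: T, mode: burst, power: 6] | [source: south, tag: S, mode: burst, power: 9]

The simplest hypothesis consistent with all the labels is: tag is T.
[source: north, tag: S, mode: pulse, power: 13] — tag is S, hence Rejected. [source: south, tag: T, mode: burst, power: 6] — tag is T, hence Accepted. [source: south, tag: S, mode: burst, power: 9] — tag is S, hence Rejected.

Rejected, Accepted, Rejected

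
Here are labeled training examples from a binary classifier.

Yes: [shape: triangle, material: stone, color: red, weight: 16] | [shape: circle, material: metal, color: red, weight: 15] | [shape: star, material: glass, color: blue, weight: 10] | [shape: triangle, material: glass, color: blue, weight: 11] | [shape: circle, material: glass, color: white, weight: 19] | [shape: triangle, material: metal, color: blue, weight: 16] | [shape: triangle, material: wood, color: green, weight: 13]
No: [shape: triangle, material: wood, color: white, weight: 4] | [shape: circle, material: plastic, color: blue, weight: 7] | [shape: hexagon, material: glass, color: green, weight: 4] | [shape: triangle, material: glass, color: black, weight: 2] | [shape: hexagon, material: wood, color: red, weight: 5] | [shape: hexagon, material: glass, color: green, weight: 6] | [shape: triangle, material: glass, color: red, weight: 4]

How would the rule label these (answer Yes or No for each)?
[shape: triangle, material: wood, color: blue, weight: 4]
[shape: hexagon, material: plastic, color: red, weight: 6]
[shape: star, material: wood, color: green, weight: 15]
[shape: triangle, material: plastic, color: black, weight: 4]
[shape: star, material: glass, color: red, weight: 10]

One predicate separates the groups cleanly: weight ≥ 10.
[shape: triangle, material: wood, color: blue, weight: 4]: weight = 4 — doesn't qualify, so No. [shape: hexagon, material: plastic, color: red, weight: 6]: weight = 6 — doesn't qualify, so No. [shape: star, material: wood, color: green, weight: 15]: weight = 15 — satisfies this, so Yes. [shape: triangle, material: plastic, color: black, weight: 4]: weight = 4 — doesn't qualify, so No. [shape: star, material: glass, color: red, weight: 10]: weight = 10 — satisfies this, so Yes.

No, No, Yes, No, Yes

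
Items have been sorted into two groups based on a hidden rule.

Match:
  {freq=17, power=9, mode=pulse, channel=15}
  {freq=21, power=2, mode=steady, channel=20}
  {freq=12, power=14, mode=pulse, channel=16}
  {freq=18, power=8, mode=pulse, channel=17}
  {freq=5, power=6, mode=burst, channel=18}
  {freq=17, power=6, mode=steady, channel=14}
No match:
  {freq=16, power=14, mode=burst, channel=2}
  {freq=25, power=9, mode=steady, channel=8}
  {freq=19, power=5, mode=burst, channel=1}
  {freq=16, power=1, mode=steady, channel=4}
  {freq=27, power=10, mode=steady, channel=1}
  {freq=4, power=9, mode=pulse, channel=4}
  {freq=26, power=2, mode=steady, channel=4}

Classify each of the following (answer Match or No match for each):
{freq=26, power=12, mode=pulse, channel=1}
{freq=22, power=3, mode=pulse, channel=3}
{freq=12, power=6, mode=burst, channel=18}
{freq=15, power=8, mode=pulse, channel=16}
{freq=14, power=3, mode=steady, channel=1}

One predicate separates the groups cleanly: channel ≥ 14.
No match: {freq=26, power=12, mode=pulse, channel=1}, since channel = 1. No match: {freq=22, power=3, mode=pulse, channel=3}, since channel = 3. Match: {freq=12, power=6, mode=burst, channel=18}, since channel = 18. Match: {freq=15, power=8, mode=pulse, channel=16}, since channel = 16. No match: {freq=14, power=3, mode=steady, channel=1}, since channel = 1.

No match, No match, Match, Match, No match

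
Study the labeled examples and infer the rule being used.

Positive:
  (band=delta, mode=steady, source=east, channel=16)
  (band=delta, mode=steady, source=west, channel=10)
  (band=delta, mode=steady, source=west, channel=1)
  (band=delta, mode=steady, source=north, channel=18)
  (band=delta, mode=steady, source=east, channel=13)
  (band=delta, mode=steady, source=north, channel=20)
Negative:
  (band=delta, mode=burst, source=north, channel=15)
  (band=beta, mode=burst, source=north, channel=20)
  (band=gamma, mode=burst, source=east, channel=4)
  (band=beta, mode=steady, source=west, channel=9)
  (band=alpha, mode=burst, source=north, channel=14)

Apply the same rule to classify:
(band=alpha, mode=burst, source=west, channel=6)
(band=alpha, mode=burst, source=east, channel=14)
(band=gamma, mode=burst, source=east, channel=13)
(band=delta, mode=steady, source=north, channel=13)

The common property of the 'Positive' items is: mode is steady AND band is delta. No 'Negative' item has it.
(band=alpha, mode=burst, source=west, channel=6) → mode is burst, band is alpha → Negative.
(band=alpha, mode=burst, source=east, channel=14) → mode is burst, band is alpha → Negative.
(band=gamma, mode=burst, source=east, channel=13) → mode is burst, band is gamma → Negative.
(band=delta, mode=steady, source=north, channel=13) → mode is steady, band is delta → Positive.

Negative, Negative, Negative, Positive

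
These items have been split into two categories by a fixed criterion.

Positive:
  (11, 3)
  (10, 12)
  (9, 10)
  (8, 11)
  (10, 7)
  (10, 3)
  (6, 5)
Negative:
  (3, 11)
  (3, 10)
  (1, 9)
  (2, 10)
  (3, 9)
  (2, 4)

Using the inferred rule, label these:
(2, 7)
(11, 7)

Every 'Positive' example satisfies: first ≥ 4. None of the 'Negative' examples do.
(2, 7): first 2 — doesn't qualify, so Negative.
(11, 7): first 11 — passes, so Positive.

Negative, Positive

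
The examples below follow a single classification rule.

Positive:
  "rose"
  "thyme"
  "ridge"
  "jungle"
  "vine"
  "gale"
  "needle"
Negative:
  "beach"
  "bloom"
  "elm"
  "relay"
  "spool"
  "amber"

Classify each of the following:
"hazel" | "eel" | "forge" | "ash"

Negative, Negative, Positive, Negative

'Positive' ⟺ ends with 'e'.
Negative: "hazel", since ends with 'l'.
Negative: "eel", since ends with 'l'.
Positive: "forge", since ends with 'e'.
Negative: "ash", since ends with 'h'.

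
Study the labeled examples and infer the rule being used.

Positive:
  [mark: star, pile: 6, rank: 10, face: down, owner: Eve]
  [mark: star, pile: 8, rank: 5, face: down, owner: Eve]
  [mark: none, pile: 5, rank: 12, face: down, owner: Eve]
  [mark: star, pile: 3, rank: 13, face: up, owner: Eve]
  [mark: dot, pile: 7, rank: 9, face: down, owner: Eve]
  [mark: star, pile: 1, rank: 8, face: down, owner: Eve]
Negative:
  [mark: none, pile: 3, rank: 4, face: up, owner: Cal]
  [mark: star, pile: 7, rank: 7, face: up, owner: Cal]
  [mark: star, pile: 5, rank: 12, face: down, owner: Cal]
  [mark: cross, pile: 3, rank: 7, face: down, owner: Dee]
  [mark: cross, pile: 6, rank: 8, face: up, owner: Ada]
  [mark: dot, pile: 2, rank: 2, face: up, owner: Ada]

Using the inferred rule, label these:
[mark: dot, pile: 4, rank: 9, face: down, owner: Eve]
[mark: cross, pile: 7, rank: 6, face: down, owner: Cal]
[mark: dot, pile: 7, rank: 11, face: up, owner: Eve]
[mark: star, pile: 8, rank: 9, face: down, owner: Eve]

Every 'Positive' example satisfies: owner is Eve. None of the 'Negative' examples do.
Positive: [mark: dot, pile: 4, rank: 9, face: down, owner: Eve], since owner is Eve. Negative: [mark: cross, pile: 7, rank: 6, face: down, owner: Cal], since owner is Cal. Positive: [mark: dot, pile: 7, rank: 11, face: up, owner: Eve], since owner is Eve. Positive: [mark: star, pile: 8, rank: 9, face: down, owner: Eve], since owner is Eve.

Positive, Negative, Positive, Positive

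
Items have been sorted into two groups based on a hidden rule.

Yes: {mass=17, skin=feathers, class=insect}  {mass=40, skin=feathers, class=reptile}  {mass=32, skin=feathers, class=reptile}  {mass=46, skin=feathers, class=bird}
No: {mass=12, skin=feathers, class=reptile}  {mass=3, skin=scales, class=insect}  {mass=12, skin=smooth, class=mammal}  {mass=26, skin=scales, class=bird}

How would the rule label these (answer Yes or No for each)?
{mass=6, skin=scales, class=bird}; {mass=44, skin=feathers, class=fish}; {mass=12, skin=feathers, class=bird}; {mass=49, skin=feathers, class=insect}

All 'Yes' examples share one property — skin is feathers AND mass ≥ 17 — and every 'No' example lacks it.
{mass=6, skin=scales, class=bird} — skin is scales, mass = 6, hence No. {mass=44, skin=feathers, class=fish} — skin is feathers, mass = 44, hence Yes. {mass=12, skin=feathers, class=bird} — skin is feathers, mass = 12, hence No. {mass=49, skin=feathers, class=insect} — skin is feathers, mass = 49, hence Yes.

No, Yes, No, Yes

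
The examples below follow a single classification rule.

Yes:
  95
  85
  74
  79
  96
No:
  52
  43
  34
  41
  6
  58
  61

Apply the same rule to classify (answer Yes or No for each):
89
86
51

Yes, Yes, No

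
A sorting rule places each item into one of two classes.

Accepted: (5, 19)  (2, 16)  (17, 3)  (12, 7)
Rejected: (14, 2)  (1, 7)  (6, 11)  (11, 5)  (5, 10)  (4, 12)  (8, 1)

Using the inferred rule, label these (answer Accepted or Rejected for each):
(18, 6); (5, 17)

Every 'Accepted' example satisfies: sum ≥ 18. None of the 'Rejected' examples do.
(18, 6): Accepted (18+6 = 24). (5, 17): Accepted (5+17 = 22).

Accepted, Accepted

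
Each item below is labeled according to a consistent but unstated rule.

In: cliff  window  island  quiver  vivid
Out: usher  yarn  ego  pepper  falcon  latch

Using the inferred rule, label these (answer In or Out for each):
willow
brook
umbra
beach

The pattern is that an item is 'In' exactly when: contains 'i'.

In, Out, Out, Out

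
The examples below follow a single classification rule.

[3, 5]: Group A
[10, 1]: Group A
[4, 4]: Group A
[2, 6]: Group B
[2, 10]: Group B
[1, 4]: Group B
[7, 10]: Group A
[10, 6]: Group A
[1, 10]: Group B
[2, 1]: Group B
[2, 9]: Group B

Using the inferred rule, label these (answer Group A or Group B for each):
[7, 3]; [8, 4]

Group A, Group A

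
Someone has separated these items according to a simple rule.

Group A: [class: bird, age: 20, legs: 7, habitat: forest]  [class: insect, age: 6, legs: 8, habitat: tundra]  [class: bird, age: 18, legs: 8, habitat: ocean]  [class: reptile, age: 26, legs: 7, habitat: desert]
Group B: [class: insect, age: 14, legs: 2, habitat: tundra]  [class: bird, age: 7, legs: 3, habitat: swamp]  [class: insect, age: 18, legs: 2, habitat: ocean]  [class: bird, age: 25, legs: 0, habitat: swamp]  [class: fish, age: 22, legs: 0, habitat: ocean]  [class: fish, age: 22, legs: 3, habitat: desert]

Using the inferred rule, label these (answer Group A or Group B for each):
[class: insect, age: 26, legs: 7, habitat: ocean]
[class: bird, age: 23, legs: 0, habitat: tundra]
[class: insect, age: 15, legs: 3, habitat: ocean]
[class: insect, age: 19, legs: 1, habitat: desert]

Group A, Group B, Group B, Group B

Rule: legs ≥ 7. This holds for each 'Group A' example and fails for each 'Group B' one.
[class: insect, age: 26, legs: 7, habitat: ocean]: Group A (legs = 7). [class: bird, age: 23, legs: 0, habitat: tundra]: Group B (legs = 0). [class: insect, age: 15, legs: 3, habitat: ocean]: Group B (legs = 3). [class: insect, age: 19, legs: 1, habitat: desert]: Group B (legs = 1).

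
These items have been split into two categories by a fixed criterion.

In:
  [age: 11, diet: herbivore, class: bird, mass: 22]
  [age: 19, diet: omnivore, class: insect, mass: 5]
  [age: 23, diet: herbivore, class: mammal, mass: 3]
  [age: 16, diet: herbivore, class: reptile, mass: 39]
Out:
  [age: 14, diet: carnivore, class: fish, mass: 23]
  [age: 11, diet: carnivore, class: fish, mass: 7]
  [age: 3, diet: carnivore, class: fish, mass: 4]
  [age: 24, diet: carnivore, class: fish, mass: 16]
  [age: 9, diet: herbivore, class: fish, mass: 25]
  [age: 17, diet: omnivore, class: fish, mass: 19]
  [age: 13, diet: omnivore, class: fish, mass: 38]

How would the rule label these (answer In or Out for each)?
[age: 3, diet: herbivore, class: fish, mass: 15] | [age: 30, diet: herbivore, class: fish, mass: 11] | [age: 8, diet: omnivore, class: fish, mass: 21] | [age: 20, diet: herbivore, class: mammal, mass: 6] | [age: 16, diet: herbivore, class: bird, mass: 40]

Out, Out, Out, In, In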